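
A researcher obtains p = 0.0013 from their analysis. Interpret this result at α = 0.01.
Since p = 0.0013 < α = 0.01, reject H₀.
There is sufficient evidence to reject the null hypothesis; the result is statistically significant at the 0.01 level.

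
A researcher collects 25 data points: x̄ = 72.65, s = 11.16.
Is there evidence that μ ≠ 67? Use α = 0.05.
One-sample t-test:
H₀: μ = 67
H₁: μ ≠ 67
df = n - 1 = 24
t = (x̄ - μ₀) / (s/√n) = (72.65 - 67) / (11.16/√25) = 2.531
p-value = 0.0183

Since p-value < α = 0.05, we reject H₀.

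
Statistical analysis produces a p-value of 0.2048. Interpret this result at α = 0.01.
Since p = 0.2048 > α = 0.01, fail to reject H₀.
There is insufficient evidence to reject the null hypothesis; the result is not statistically significant at the 0.01 level.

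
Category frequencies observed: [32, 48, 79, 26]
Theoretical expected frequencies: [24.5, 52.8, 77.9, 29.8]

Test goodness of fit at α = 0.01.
Chi-square goodness of fit test:
H₀: observed counts match expected distribution
H₁: observed counts differ from expected distribution
df = k - 1 = 3
χ² = Σ(O - E)²/E
   = (32 - 24.5)²/24.5 + (48 - 52.8)²/52.8 + (79 - 77.9)²/77.9 + (26 - 29.8)²/29.8
   = 2.296 + 0.436 + 0.016 + 0.485
   = 3.23
p-value = 0.3572

Since p-value > α = 0.01, we fail to reject H₀.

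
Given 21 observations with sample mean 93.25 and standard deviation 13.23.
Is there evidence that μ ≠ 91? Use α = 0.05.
One-sample t-test:
H₀: μ = 91
H₁: μ ≠ 91
df = n - 1 = 20
t = (x̄ - μ₀) / (s/√n) = (93.25 - 91) / (13.23/√21) = 0.779
p-value = 0.4449

Since p-value > α = 0.05, we fail to reject H₀.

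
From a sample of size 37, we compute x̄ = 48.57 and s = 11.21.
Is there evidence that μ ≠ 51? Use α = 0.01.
One-sample t-test:
H₀: μ = 51
H₁: μ ≠ 51
df = n - 1 = 36
t = (x̄ - μ₀) / (s/√n) = (48.57 - 51) / (11.21/√37) = -1.319
p-value = 0.1956

Since p-value > α = 0.01, we fail to reject H₀.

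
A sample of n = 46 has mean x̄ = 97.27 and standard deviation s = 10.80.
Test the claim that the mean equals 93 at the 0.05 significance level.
One-sample t-test:
H₀: μ = 93
H₁: μ ≠ 93
df = n - 1 = 45
t = (x̄ - μ₀) / (s/√n) = (97.27 - 93) / (10.80/√46) = 2.682
p-value = 0.0102

Since p-value < α = 0.05, we reject H₀.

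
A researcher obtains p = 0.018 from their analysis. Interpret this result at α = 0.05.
Since p = 0.018 < α = 0.05, reject H₀.
There is sufficient evidence to reject the null hypothesis; the result is statistically significant at the 0.05 level.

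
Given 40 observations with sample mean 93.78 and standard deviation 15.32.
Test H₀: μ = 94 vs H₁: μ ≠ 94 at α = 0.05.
One-sample t-test:
H₀: μ = 94
H₁: μ ≠ 94
df = n - 1 = 39
t = (x̄ - μ₀) / (s/√n) = (93.78 - 94) / (15.32/√40) = -0.091
p-value = 0.9281

Since p-value > α = 0.05, we fail to reject H₀.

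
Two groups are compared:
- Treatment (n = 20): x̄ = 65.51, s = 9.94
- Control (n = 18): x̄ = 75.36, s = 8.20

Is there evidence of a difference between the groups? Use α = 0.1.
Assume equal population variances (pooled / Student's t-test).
Student's two-sample t-test (equal variances):
H₀: μ₁ = μ₂
H₁: μ₁ ≠ μ₂
df = n₁ + n₂ - 2 = 36
Pooled variance s_p² = [(n₁-1)s₁² + (n₂-1)s₂²] / (n₁ + n₂ - 2) = [(19)(9.94²) + (17)(8.20²)] / 36 = 83.8986
SE = √(s_p²(1/n₁ + 1/n₂)) = √(83.8986 × (1/20 + 1/18)) = 2.9759
t = (x̄₁ - x̄₂) / SE = (65.51 - 75.36) / 2.9759 = -9.85 / 2.9759 = -3.310
p-value = 0.0021

Since p-value < α = 0.1, we reject H₀.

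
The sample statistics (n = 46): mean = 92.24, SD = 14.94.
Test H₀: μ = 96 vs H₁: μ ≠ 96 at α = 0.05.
One-sample t-test:
H₀: μ = 96
H₁: μ ≠ 96
df = n - 1 = 45
t = (x̄ - μ₀) / (s/√n) = (92.24 - 96) / (14.94/√46) = -1.707
p-value = 0.0947

Since p-value > α = 0.05, we fail to reject H₀.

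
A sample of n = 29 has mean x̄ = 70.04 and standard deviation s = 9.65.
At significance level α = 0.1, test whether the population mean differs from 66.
One-sample t-test:
H₀: μ = 66
H₁: μ ≠ 66
df = n - 1 = 28
t = (x̄ - μ₀) / (s/√n) = (70.04 - 66) / (9.65/√29) = 2.255
p-value = 0.0322

Since p-value < α = 0.1, we reject H₀.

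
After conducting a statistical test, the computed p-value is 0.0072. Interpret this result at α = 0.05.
Since p = 0.0072 < α = 0.05, reject H₀.
There is sufficient evidence to reject the null hypothesis; the result is statistically significant at the 0.05 level.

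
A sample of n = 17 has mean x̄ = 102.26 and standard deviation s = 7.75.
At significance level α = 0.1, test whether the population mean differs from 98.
One-sample t-test:
H₀: μ = 98
H₁: μ ≠ 98
df = n - 1 = 16
t = (x̄ - μ₀) / (s/√n) = (102.26 - 98) / (7.75/√17) = 2.266
p-value = 0.0376

Since p-value < α = 0.1, we reject H₀.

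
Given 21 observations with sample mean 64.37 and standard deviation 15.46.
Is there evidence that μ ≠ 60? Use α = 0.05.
One-sample t-test:
H₀: μ = 60
H₁: μ ≠ 60
df = n - 1 = 20
t = (x̄ - μ₀) / (s/√n) = (64.37 - 60) / (15.46/√21) = 1.295
p-value = 0.2100

Since p-value > α = 0.05, we fail to reject H₀.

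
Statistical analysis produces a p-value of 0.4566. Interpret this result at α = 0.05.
Since p = 0.4566 > α = 0.05, fail to reject H₀.
There is insufficient evidence to reject the null hypothesis; the result is not statistically significant at the 0.05 level.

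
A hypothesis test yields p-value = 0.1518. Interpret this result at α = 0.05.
Since p = 0.1518 > α = 0.05, fail to reject H₀.
There is insufficient evidence to reject the null hypothesis; the result is not statistically significant at the 0.05 level.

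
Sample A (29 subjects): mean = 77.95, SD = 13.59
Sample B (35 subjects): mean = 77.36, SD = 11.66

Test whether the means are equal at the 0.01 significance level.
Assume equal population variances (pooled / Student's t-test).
Student's two-sample t-test (equal variances):
H₀: μ₁ = μ₂
H₁: μ₁ ≠ μ₂
df = n₁ + n₂ - 2 = 62
Pooled variance s_p² = [(n₁-1)s₁² + (n₂-1)s₂²] / (n₁ + n₂ - 2) = [(28)(13.59²) + (34)(11.66²)] / 62 = 157.9638
SE = √(s_p²(1/n₁ + 1/n₂)) = √(157.9638 × (1/29 + 1/35)) = 3.1560
t = (x̄₁ - x̄₂) / SE = (77.95 - 77.36) / 3.1560 = 0.59 / 3.1560 = 0.187
p-value = 0.8523

Since p-value > α = 0.01, we fail to reject H₀.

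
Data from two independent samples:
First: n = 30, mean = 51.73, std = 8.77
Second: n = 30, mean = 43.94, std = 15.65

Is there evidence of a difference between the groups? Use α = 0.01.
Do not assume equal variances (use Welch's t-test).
Welch's two-sample t-test:
H₀: μ₁ = μ₂
H₁: μ₁ ≠ μ₂
s₁²/n₁ = 8.77²/30 = 2.5638,  s₂²/n₂ = 15.65²/30 = 8.1641
SE = √(s₁²/n₁ + s₂²/n₂) = √(2.5638 + 8.1641) = 3.2753
df (Welch-Satterthwaite) = (s₁²/n₁ + s₂²/n₂)² / [(s₁²/n₁)²/(n₁-1) + (s₂²/n₂)²/(n₂-1)] ≈ 45.58
t = (x̄₁ - x̄₂) / SE = (51.73 - 43.94) / 3.2753 = 7.79 / 3.2753 = 2.378
p-value = 0.0216

Since p-value > α = 0.01, we fail to reject H₀.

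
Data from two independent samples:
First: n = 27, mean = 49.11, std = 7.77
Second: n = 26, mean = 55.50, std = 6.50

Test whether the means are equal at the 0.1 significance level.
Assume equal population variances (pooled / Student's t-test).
Student's two-sample t-test (equal variances):
H₀: μ₁ = μ₂
H₁: μ₁ ≠ μ₂
df = n₁ + n₂ - 2 = 51
Pooled variance s_p² = [(n₁-1)s₁² + (n₂-1)s₂²] / (n₁ + n₂ - 2) = [(26)(7.77²) + (25)(6.50²)] / 51 = 51.4891
SE = √(s_p²(1/n₁ + 1/n₂)) = √(51.4891 × (1/27 + 1/26)) = 1.9716
t = (x̄₁ - x̄₂) / SE = (49.11 - 55.50) / 1.9716 = -6.39 / 1.9716 = -3.241
p-value = 0.0021

Since p-value < α = 0.1, we reject H₀.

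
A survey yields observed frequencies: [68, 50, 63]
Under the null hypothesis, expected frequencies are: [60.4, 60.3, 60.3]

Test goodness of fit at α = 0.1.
Chi-square goodness of fit test:
H₀: observed counts match expected distribution
H₁: observed counts differ from expected distribution
df = k - 1 = 2
χ² = Σ(O - E)²/E
   = (68 - 60.4)²/60.4 + (50 - 60.3)²/60.3 + (63 - 60.3)²/60.3
   = 0.956 + 1.759 + 0.121
   = 2.84
p-value = 0.2421

Since p-value > α = 0.1, we fail to reject H₀.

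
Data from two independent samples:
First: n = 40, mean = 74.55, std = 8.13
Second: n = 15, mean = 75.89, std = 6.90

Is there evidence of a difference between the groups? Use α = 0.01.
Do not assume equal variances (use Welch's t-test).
Welch's two-sample t-test:
H₀: μ₁ = μ₂
H₁: μ₁ ≠ μ₂
s₁²/n₁ = 8.13²/40 = 1.6524,  s₂²/n₂ = 6.90²/15 = 3.1740
SE = √(s₁²/n₁ + s₂²/n₂) = √(1.6524 + 3.1740) = 2.1969
df (Welch-Satterthwaite) = (s₁²/n₁ + s₂²/n₂)² / [(s₁²/n₁)²/(n₁-1) + (s₂²/n₂)²/(n₂-1)] ≈ 29.50
t = (x̄₁ - x̄₂) / SE = (74.55 - 75.89) / 2.1969 = -1.34 / 2.1969 = -0.610
p-value = 0.5466

Since p-value > α = 0.01, we fail to reject H₀.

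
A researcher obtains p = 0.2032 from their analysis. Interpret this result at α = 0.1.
Since p = 0.2032 > α = 0.1, fail to reject H₀.
There is insufficient evidence to reject the null hypothesis; the result is not statistically significant at the 0.1 level.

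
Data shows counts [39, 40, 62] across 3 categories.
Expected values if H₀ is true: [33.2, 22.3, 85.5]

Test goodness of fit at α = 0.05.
Chi-square goodness of fit test:
H₀: observed counts match expected distribution
H₁: observed counts differ from expected distribution
df = k - 1 = 2
χ² = Σ(O - E)²/E
   = (39 - 33.2)²/33.2 + (40 - 22.3)²/22.3 + (62 - 85.5)²/85.5
   = 1.013 + 14.049 + 6.459
   = 21.52
p-value < 0.0001

Since p-value < α = 0.05, we reject H₀.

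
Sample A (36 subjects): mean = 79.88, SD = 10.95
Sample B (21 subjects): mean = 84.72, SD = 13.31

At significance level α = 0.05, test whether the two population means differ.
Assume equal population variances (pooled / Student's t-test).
Student's two-sample t-test (equal variances):
H₀: μ₁ = μ₂
H₁: μ₁ ≠ μ₂
df = n₁ + n₂ - 2 = 55
Pooled variance s_p² = [(n₁-1)s₁² + (n₂-1)s₂²] / (n₁ + n₂ - 2) = [(35)(10.95²) + (20)(13.31²)] / 55 = 140.7220
SE = √(s_p²(1/n₁ + 1/n₂)) = √(140.7220 × (1/36 + 1/21)) = 3.2573
t = (x̄₁ - x̄₂) / SE = (79.88 - 84.72) / 3.2573 = -4.84 / 3.2573 = -1.486
p-value = 0.1430

Since p-value > α = 0.05, we fail to reject H₀.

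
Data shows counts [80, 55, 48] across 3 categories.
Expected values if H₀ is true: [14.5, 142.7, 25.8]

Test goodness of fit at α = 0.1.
Chi-square goodness of fit test:
H₀: observed counts match expected distribution
H₁: observed counts differ from expected distribution
df = k - 1 = 2
χ² = Σ(O - E)²/E
   = (80 - 14.5)²/14.5 + (55 - 142.7)²/142.7 + (48 - 25.8)²/25.8
   = 295.879 + 53.898 + 19.102
   = 368.88
p-value < 0.0001

Since p-value < α = 0.1, we reject H₀.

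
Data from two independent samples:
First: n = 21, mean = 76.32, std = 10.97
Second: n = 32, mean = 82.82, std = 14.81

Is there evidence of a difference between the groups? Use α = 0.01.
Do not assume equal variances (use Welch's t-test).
Welch's two-sample t-test:
H₀: μ₁ = μ₂
H₁: μ₁ ≠ μ₂
s₁²/n₁ = 10.97²/21 = 5.7305,  s₂²/n₂ = 14.81²/32 = 6.8543
SE = √(s₁²/n₁ + s₂²/n₂) = √(5.7305 + 6.8543) = 3.5475
df (Welch-Satterthwaite) = (s₁²/n₁ + s₂²/n₂)² / [(s₁²/n₁)²/(n₁-1) + (s₂²/n₂)²/(n₂-1)] ≈ 50.16
t = (x̄₁ - x̄₂) / SE = (76.32 - 82.82) / 3.5475 = -6.50 / 3.5475 = -1.832
p-value = 0.0729

Since p-value > α = 0.01, we fail to reject H₀.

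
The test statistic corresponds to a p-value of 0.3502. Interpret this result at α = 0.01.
Since p = 0.3502 > α = 0.01, fail to reject H₀.
There is insufficient evidence to reject the null hypothesis; the result is not statistically significant at the 0.01 level.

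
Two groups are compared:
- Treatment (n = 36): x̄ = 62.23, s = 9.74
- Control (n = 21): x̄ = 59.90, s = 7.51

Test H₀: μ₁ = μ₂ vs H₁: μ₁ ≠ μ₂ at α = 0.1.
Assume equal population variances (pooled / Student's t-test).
Student's two-sample t-test (equal variances):
H₀: μ₁ = μ₂
H₁: μ₁ ≠ μ₂
df = n₁ + n₂ - 2 = 55
Pooled variance s_p² = [(n₁-1)s₁² + (n₂-1)s₂²] / (n₁ + n₂ - 2) = [(35)(9.74²) + (20)(7.51²)] / 55 = 80.8794
SE = √(s_p²(1/n₁ + 1/n₂)) = √(80.8794 × (1/36 + 1/21)) = 2.4694
t = (x̄₁ - x̄₂) / SE = (62.23 - 59.90) / 2.4694 = 2.33 / 2.4694 = 0.944
p-value = 0.3495

Since p-value > α = 0.1, we fail to reject H₀.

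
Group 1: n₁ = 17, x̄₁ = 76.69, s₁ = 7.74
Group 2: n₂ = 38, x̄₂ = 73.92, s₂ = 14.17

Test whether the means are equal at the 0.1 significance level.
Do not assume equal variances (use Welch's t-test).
Welch's two-sample t-test:
H₀: μ₁ = μ₂
H₁: μ₁ ≠ μ₂
s₁²/n₁ = 7.74²/17 = 3.5240,  s₂²/n₂ = 14.17²/38 = 5.2839
SE = √(s₁²/n₁ + s₂²/n₂) = √(3.5240 + 5.2839) = 2.9678
df (Welch-Satterthwaite) = (s₁²/n₁ + s₂²/n₂)² / [(s₁²/n₁)²/(n₁-1) + (s₂²/n₂)²/(n₂-1)] ≈ 50.68
t = (x̄₁ - x̄₂) / SE = (76.69 - 73.92) / 2.9678 = 2.77 / 2.9678 = 0.933
p-value = 0.3551

Since p-value > α = 0.1, we fail to reject H₀.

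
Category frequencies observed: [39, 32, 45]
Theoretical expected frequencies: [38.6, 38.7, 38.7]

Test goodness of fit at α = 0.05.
Chi-square goodness of fit test:
H₀: observed counts match expected distribution
H₁: observed counts differ from expected distribution
df = k - 1 = 2
χ² = Σ(O - E)²/E
   = (39 - 38.6)²/38.6 + (32 - 38.7)²/38.7 + (45 - 38.7)²/38.7
   = 0.004 + 1.160 + 1.026
   = 2.19
p-value = 0.3346

Since p-value > α = 0.05, we fail to reject H₀.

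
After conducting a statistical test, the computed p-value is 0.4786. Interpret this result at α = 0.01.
Since p = 0.4786 > α = 0.01, fail to reject H₀.
There is insufficient evidence to reject the null hypothesis; the result is not statistically significant at the 0.01 level.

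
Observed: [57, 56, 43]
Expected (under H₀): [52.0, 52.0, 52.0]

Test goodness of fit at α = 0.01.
Chi-square goodness of fit test:
H₀: observed counts match expected distribution
H₁: observed counts differ from expected distribution
df = k - 1 = 2
χ² = Σ(O - E)²/E
   = (57 - 52.0)²/52.0 + (56 - 52.0)²/52.0 + (43 - 52.0)²/52.0
   = 0.481 + 0.308 + 1.558
   = 2.35
p-value = 0.3094

Since p-value > α = 0.01, we fail to reject H₀.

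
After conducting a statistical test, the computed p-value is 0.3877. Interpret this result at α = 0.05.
Since p = 0.3877 > α = 0.05, fail to reject H₀.
There is insufficient evidence to reject the null hypothesis; the result is not statistically significant at the 0.05 level.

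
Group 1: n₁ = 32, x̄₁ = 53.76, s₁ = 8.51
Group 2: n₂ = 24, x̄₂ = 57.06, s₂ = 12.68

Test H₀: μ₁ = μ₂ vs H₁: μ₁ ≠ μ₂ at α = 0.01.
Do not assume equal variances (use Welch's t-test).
Welch's two-sample t-test:
H₀: μ₁ = μ₂
H₁: μ₁ ≠ μ₂
s₁²/n₁ = 8.51²/32 = 2.2631,  s₂²/n₂ = 12.68²/24 = 6.6993
SE = √(s₁²/n₁ + s₂²/n₂) = √(2.2631 + 6.6993) = 2.9937
df (Welch-Satterthwaite) = (s₁²/n₁ + s₂²/n₂)² / [(s₁²/n₁)²/(n₁-1) + (s₂²/n₂)²/(n₂-1)] ≈ 37.95
t = (x̄₁ - x̄₂) / SE = (53.76 - 57.06) / 2.9937 = -3.30 / 2.9937 = -1.102
p-value = 0.2773

Since p-value > α = 0.01, we fail to reject H₀.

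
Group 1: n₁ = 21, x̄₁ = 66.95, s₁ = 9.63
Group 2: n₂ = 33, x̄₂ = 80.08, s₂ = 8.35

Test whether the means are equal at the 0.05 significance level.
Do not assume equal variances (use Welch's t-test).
Welch's two-sample t-test:
H₀: μ₁ = μ₂
H₁: μ₁ ≠ μ₂
s₁²/n₁ = 9.63²/21 = 4.4160,  s₂²/n₂ = 8.35²/33 = 2.1128
SE = √(s₁²/n₁ + s₂²/n₂) = √(4.4160 + 2.1128) = 2.5552
df (Welch-Satterthwaite) = (s₁²/n₁ + s₂²/n₂)² / [(s₁²/n₁)²/(n₁-1) + (s₂²/n₂)²/(n₂-1)] ≈ 38.24
t = (x̄₁ - x̄₂) / SE = (66.95 - 80.08) / 2.5552 = -13.13 / 2.5552 = -5.139
p-value < 0.0001

Since p-value < α = 0.05, we reject H₀.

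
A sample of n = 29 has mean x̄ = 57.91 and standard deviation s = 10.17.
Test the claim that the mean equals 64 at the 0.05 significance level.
One-sample t-test:
H₀: μ = 64
H₁: μ ≠ 64
df = n - 1 = 28
t = (x̄ - μ₀) / (s/√n) = (57.91 - 64) / (10.17/√29) = -3.225
p-value = 0.0032

Since p-value < α = 0.05, we reject H₀.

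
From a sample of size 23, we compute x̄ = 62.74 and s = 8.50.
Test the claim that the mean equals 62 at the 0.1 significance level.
One-sample t-test:
H₀: μ = 62
H₁: μ ≠ 62
df = n - 1 = 22
t = (x̄ - μ₀) / (s/√n) = (62.74 - 62) / (8.50/√23) = 0.418
p-value = 0.6803

Since p-value > α = 0.1, we fail to reject H₀.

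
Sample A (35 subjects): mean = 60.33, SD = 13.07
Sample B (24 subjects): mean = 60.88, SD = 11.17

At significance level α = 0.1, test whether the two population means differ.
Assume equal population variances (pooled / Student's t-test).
Student's two-sample t-test (equal variances):
H₀: μ₁ = μ₂
H₁: μ₁ ≠ μ₂
df = n₁ + n₂ - 2 = 57
Pooled variance s_p² = [(n₁-1)s₁² + (n₂-1)s₂²] / (n₁ + n₂ - 2) = [(34)(13.07²) + (23)(11.17²)] / 57 = 152.2409
SE = √(s_p²(1/n₁ + 1/n₂)) = √(152.2409 × (1/35 + 1/24)) = 3.2700
t = (x̄₁ - x̄₂) / SE = (60.33 - 60.88) / 3.2700 = -0.55 / 3.2700 = -0.168
p-value = 0.8670

Since p-value > α = 0.1, we fail to reject H₀.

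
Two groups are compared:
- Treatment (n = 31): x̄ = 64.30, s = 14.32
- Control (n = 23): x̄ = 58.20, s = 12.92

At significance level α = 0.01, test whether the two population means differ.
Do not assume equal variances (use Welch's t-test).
Welch's two-sample t-test:
H₀: μ₁ = μ₂
H₁: μ₁ ≠ μ₂
s₁²/n₁ = 14.32²/31 = 6.6149,  s₂²/n₂ = 12.92²/23 = 7.2577
SE = √(s₁²/n₁ + s₂²/n₂) = √(6.6149 + 7.2577) = 3.7246
df (Welch-Satterthwaite) = (s₁²/n₁ + s₂²/n₂)² / [(s₁²/n₁)²/(n₁-1) + (s₂²/n₂)²/(n₂-1)] ≈ 49.95
t = (x̄₁ - x̄₂) / SE = (64.30 - 58.20) / 3.7246 = 6.10 / 3.7246 = 1.638
p-value = 0.1078

Since p-value > α = 0.01, we fail to reject H₀.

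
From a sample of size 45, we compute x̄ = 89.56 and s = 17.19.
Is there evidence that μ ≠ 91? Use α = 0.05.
One-sample t-test:
H₀: μ = 91
H₁: μ ≠ 91
df = n - 1 = 44
t = (x̄ - μ₀) / (s/√n) = (89.56 - 91) / (17.19/√45) = -0.562
p-value = 0.5770

Since p-value > α = 0.05, we fail to reject H₀.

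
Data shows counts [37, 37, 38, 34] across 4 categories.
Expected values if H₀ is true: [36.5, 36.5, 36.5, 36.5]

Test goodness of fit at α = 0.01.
Chi-square goodness of fit test:
H₀: observed counts match expected distribution
H₁: observed counts differ from expected distribution
df = k - 1 = 3
χ² = Σ(O - E)²/E
   = (37 - 36.5)²/36.5 + (37 - 36.5)²/36.5 + (38 - 36.5)²/36.5 + (34 - 36.5)²/36.5
   = 0.007 + 0.007 + 0.062 + 0.171
   = 0.25
p-value = 0.9697

Since p-value > α = 0.01, we fail to reject H₀.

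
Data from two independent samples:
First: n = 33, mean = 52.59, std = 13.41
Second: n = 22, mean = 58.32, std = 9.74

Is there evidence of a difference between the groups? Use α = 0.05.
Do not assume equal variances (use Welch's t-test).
Welch's two-sample t-test:
H₀: μ₁ = μ₂
H₁: μ₁ ≠ μ₂
s₁²/n₁ = 13.41²/33 = 5.4493,  s₂²/n₂ = 9.74²/22 = 4.3122
SE = √(s₁²/n₁ + s₂²/n₂) = √(5.4493 + 4.3122) = 3.1243
df (Welch-Satterthwaite) = (s₁²/n₁ + s₂²/n₂)² / [(s₁²/n₁)²/(n₁-1) + (s₂²/n₂)²/(n₂-1)] ≈ 52.54
t = (x̄₁ - x̄₂) / SE = (52.59 - 58.32) / 3.1243 = -5.73 / 3.1243 = -1.834
p-value = 0.0723

Since p-value > α = 0.05, we fail to reject H₀.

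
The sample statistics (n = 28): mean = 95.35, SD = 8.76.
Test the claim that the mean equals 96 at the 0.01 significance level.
One-sample t-test:
H₀: μ = 96
H₁: μ ≠ 96
df = n - 1 = 27
t = (x̄ - μ₀) / (s/√n) = (95.35 - 96) / (8.76/√28) = -0.393
p-value = 0.6977

Since p-value > α = 0.01, we fail to reject H₀.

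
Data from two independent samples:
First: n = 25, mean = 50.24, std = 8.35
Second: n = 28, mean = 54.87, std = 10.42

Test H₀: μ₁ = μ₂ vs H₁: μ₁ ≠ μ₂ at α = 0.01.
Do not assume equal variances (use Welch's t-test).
Welch's two-sample t-test:
H₀: μ₁ = μ₂
H₁: μ₁ ≠ μ₂
s₁²/n₁ = 8.35²/25 = 2.7889,  s₂²/n₂ = 10.42²/28 = 3.8777
SE = √(s₁²/n₁ + s₂²/n₂) = √(2.7889 + 3.8777) = 2.5820
df (Welch-Satterthwaite) = (s₁²/n₁ + s₂²/n₂)² / [(s₁²/n₁)²/(n₁-1) + (s₂²/n₂)²/(n₂-1)] ≈ 50.45
t = (x̄₁ - x̄₂) / SE = (50.24 - 54.87) / 2.5820 = -4.63 / 2.5820 = -1.793
p-value = 0.0789

Since p-value > α = 0.01, we fail to reject H₀.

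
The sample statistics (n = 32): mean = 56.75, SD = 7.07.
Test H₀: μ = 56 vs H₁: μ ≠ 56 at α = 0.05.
One-sample t-test:
H₀: μ = 56
H₁: μ ≠ 56
df = n - 1 = 31
t = (x̄ - μ₀) / (s/√n) = (56.75 - 56) / (7.07/√32) = 0.600
p-value = 0.5528

Since p-value > α = 0.05, we fail to reject H₀.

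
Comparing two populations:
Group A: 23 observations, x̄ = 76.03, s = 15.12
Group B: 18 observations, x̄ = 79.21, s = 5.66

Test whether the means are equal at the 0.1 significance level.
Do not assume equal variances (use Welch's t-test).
Welch's two-sample t-test:
H₀: μ₁ = μ₂
H₁: μ₁ ≠ μ₂
s₁²/n₁ = 15.12²/23 = 9.9398,  s₂²/n₂ = 5.66²/18 = 1.7798
SE = √(s₁²/n₁ + s₂²/n₂) = √(9.9398 + 1.7798) = 3.4234
df (Welch-Satterthwaite) = (s₁²/n₁ + s₂²/n₂)² / [(s₁²/n₁)²/(n₁-1) + (s₂²/n₂)²/(n₂-1)] ≈ 29.37
t = (x̄₁ - x̄₂) / SE = (76.03 - 79.21) / 3.4234 = -3.18 / 3.4234 = -0.929
p-value = 0.3605

Since p-value > α = 0.1, we fail to reject H₀.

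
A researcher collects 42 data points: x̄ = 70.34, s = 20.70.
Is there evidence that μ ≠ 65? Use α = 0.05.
One-sample t-test:
H₀: μ = 65
H₁: μ ≠ 65
df = n - 1 = 41
t = (x̄ - μ₀) / (s/√n) = (70.34 - 65) / (20.70/√42) = 1.672
p-value = 0.1022

Since p-value > α = 0.05, we fail to reject H₀.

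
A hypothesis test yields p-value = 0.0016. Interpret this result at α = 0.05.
Since p = 0.0016 < α = 0.05, reject H₀.
There is sufficient evidence to reject the null hypothesis; the result is statistically significant at the 0.05 level.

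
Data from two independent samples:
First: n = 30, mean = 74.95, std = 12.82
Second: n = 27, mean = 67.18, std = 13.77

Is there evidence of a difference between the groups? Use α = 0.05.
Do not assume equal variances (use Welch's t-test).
Welch's two-sample t-test:
H₀: μ₁ = μ₂
H₁: μ₁ ≠ μ₂
s₁²/n₁ = 12.82²/30 = 5.4784,  s₂²/n₂ = 13.77²/27 = 7.0227
SE = √(s₁²/n₁ + s₂²/n₂) = √(5.4784 + 7.0227) = 3.5357
df (Welch-Satterthwaite) = (s₁²/n₁ + s₂²/n₂)² / [(s₁²/n₁)²/(n₁-1) + (s₂²/n₂)²/(n₂-1)] ≈ 53.30
t = (x̄₁ - x̄₂) / SE = (74.95 - 67.18) / 3.5357 = 7.77 / 3.5357 = 2.198
p-value = 0.0323

Since p-value < α = 0.05, we reject H₀.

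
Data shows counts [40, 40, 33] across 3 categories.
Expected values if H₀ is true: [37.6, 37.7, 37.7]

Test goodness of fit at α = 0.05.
Chi-square goodness of fit test:
H₀: observed counts match expected distribution
H₁: observed counts differ from expected distribution
df = k - 1 = 2
χ² = Σ(O - E)²/E
   = (40 - 37.6)²/37.6 + (40 - 37.7)²/37.7 + (33 - 37.7)²/37.7
   = 0.153 + 0.140 + 0.586
   = 0.88
p-value = 0.6442

Since p-value > α = 0.05, we fail to reject H₀.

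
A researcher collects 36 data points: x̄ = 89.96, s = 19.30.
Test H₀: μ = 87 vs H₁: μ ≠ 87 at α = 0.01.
One-sample t-test:
H₀: μ = 87
H₁: μ ≠ 87
df = n - 1 = 35
t = (x̄ - μ₀) / (s/√n) = (89.96 - 87) / (19.30/√36) = 0.920
p-value = 0.3638

Since p-value > α = 0.01, we fail to reject H₀.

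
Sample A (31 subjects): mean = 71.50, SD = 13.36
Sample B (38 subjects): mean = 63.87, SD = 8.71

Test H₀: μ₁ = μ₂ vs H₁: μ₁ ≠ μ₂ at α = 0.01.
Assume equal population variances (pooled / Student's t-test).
Student's two-sample t-test (equal variances):
H₀: μ₁ = μ₂
H₁: μ₁ ≠ μ₂
df = n₁ + n₂ - 2 = 67
Pooled variance s_p² = [(n₁-1)s₁² + (n₂-1)s₂²] / (n₁ + n₂ - 2) = [(30)(13.36²) + (37)(8.71²)] / 67 = 121.8158
SE = √(s_p²(1/n₁ + 1/n₂)) = √(121.8158 × (1/31 + 1/38)) = 2.6712
t = (x̄₁ - x̄₂) / SE = (71.50 - 63.87) / 2.6712 = 7.63 / 2.6712 = 2.856
p-value = 0.0057

Since p-value < α = 0.01, we reject H₀.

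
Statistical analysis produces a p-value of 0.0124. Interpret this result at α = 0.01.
Since p = 0.0124 > α = 0.01, fail to reject H₀.
There is insufficient evidence to reject the null hypothesis; the result is not statistically significant at the 0.01 level.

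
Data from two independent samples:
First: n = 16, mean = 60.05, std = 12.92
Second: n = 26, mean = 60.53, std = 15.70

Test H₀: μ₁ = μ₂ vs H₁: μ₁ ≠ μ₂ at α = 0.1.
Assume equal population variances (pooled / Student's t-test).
Student's two-sample t-test (equal variances):
H₀: μ₁ = μ₂
H₁: μ₁ ≠ μ₂
df = n₁ + n₂ - 2 = 40
Pooled variance s_p² = [(n₁-1)s₁² + (n₂-1)s₂²] / (n₁ + n₂ - 2) = [(15)(12.92²) + (25)(15.70²)] / 40 = 216.6536
SE = √(s_p²(1/n₁ + 1/n₂)) = √(216.6536 × (1/16 + 1/26)) = 4.6769
t = (x̄₁ - x̄₂) / SE = (60.05 - 60.53) / 4.6769 = -0.48 / 4.6769 = -0.103
p-value = 0.9188

Since p-value > α = 0.1, we fail to reject H₀.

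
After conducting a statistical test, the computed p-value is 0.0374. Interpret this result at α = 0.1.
Since p = 0.0374 < α = 0.1, reject H₀.
There is sufficient evidence to reject the null hypothesis; the result is statistically significant at the 0.1 level.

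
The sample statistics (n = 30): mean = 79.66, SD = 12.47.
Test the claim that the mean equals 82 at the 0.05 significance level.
One-sample t-test:
H₀: μ = 82
H₁: μ ≠ 82
df = n - 1 = 29
t = (x̄ - μ₀) / (s/√n) = (79.66 - 82) / (12.47/√30) = -1.028
p-value = 0.3125

Since p-value > α = 0.05, we fail to reject H₀.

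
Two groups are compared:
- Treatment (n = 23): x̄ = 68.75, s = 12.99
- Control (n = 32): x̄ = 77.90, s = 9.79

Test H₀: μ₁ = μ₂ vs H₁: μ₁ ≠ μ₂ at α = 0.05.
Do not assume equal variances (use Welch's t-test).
Welch's two-sample t-test:
H₀: μ₁ = μ₂
H₁: μ₁ ≠ μ₂
s₁²/n₁ = 12.99²/23 = 7.3365,  s₂²/n₂ = 9.79²/32 = 2.9951
SE = √(s₁²/n₁ + s₂²/n₂) = √(7.3365 + 2.9951) = 3.2143
df (Welch-Satterthwaite) = (s₁²/n₁ + s₂²/n₂)² / [(s₁²/n₁)²/(n₁-1) + (s₂²/n₂)²/(n₂-1)] ≈ 39.01
t = (x̄₁ - x̄₂) / SE = (68.75 - 77.90) / 3.2143 = -9.15 / 3.2143 = -2.847
p-value = 0.0070

Since p-value < α = 0.05, we reject H₀.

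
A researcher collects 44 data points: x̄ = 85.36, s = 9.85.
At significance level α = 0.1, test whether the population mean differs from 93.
One-sample t-test:
H₀: μ = 93
H₁: μ ≠ 93
df = n - 1 = 43
t = (x̄ - μ₀) / (s/√n) = (85.36 - 93) / (9.85/√44) = -5.145
p-value < 0.0001

Since p-value < α = 0.1, we reject H₀.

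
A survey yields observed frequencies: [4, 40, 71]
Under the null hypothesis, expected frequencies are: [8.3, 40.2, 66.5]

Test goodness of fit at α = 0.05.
Chi-square goodness of fit test:
H₀: observed counts match expected distribution
H₁: observed counts differ from expected distribution
df = k - 1 = 2
χ² = Σ(O - E)²/E
   = (4 - 8.3)²/8.3 + (40 - 40.2)²/40.2 + (71 - 66.5)²/66.5
   = 2.228 + 0.001 + 0.305
   = 2.53
p-value = 0.2818

Since p-value > α = 0.05, we fail to reject H₀.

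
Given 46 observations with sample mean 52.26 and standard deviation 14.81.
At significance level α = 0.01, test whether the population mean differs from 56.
One-sample t-test:
H₀: μ = 56
H₁: μ ≠ 56
df = n - 1 = 45
t = (x̄ - μ₀) / (s/√n) = (52.26 - 56) / (14.81/√46) = -1.713
p-value = 0.0936

Since p-value > α = 0.01, we fail to reject H₀.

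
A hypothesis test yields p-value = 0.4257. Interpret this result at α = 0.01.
Since p = 0.4257 > α = 0.01, fail to reject H₀.
There is insufficient evidence to reject the null hypothesis; the result is not statistically significant at the 0.01 level.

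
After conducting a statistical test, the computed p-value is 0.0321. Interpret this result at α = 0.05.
Since p = 0.0321 < α = 0.05, reject H₀.
There is sufficient evidence to reject the null hypothesis; the result is statistically significant at the 0.05 level.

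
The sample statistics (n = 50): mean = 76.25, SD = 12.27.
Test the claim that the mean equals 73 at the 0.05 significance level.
One-sample t-test:
H₀: μ = 73
H₁: μ ≠ 73
df = n - 1 = 49
t = (x̄ - μ₀) / (s/√n) = (76.25 - 73) / (12.27/√50) = 1.873
p-value = 0.0670

Since p-value > α = 0.05, we fail to reject H₀.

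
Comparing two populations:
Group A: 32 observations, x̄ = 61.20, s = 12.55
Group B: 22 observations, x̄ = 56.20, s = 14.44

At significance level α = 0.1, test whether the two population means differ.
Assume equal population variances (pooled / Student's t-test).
Student's two-sample t-test (equal variances):
H₀: μ₁ = μ₂
H₁: μ₁ ≠ μ₂
df = n₁ + n₂ - 2 = 52
Pooled variance s_p² = [(n₁-1)s₁² + (n₂-1)s₂²] / (n₁ + n₂ - 2) = [(31)(12.55²) + (21)(14.44²)] / 52 = 178.1031
SE = √(s_p²(1/n₁ + 1/n₂)) = √(178.1031 × (1/32 + 1/22)) = 3.6961
t = (x̄₁ - x̄₂) / SE = (61.20 - 56.20) / 3.6961 = 5.00 / 3.6961 = 1.353
p-value = 0.1820

Since p-value > α = 0.1, we fail to reject H₀.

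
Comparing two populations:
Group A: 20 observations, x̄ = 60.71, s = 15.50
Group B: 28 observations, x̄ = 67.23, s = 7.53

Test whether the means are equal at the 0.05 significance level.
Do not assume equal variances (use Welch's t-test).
Welch's two-sample t-test:
H₀: μ₁ = μ₂
H₁: μ₁ ≠ μ₂
s₁²/n₁ = 15.50²/20 = 12.0125,  s₂²/n₂ = 7.53²/28 = 2.0250
SE = √(s₁²/n₁ + s₂²/n₂) = √(12.0125 + 2.0250) = 3.7467
df (Welch-Satterthwaite) = (s₁²/n₁ + s₂²/n₂)² / [(s₁²/n₁)²/(n₁-1) + (s₂²/n₂)²/(n₂-1)] ≈ 25.44
t = (x̄₁ - x̄₂) / SE = (60.71 - 67.23) / 3.7467 = -6.52 / 3.7467 = -1.740
p-value = 0.0939

Since p-value > α = 0.05, we fail to reject H₀.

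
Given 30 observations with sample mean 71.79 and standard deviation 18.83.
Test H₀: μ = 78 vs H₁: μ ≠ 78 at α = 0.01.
One-sample t-test:
H₀: μ = 78
H₁: μ ≠ 78
df = n - 1 = 29
t = (x̄ - μ₀) / (s/√n) = (71.79 - 78) / (18.83/√30) = -1.806
p-value = 0.0813

Since p-value > α = 0.01, we fail to reject H₀.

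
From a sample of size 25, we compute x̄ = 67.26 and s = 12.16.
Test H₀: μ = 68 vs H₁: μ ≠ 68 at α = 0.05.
One-sample t-test:
H₀: μ = 68
H₁: μ ≠ 68
df = n - 1 = 24
t = (x̄ - μ₀) / (s/√n) = (67.26 - 68) / (12.16/√25) = -0.304
p-value = 0.7635

Since p-value > α = 0.05, we fail to reject H₀.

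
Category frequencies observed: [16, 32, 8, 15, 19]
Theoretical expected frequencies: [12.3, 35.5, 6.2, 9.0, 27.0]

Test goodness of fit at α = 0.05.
Chi-square goodness of fit test:
H₀: observed counts match expected distribution
H₁: observed counts differ from expected distribution
df = k - 1 = 4
χ² = Σ(O - E)²/E
   = (16 - 12.3)²/12.3 + (32 - 35.5)²/35.5 + (8 - 6.2)²/6.2 + (15 - 9.0)²/9.0 + (19 - 27.0)²/27.0
   = 1.113 + 0.345 + 0.523 + 4.000 + 2.370
   = 8.35
p-value = 0.0795

Since p-value > α = 0.05, we fail to reject H₀.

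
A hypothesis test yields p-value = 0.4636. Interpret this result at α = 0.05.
Since p = 0.4636 > α = 0.05, fail to reject H₀.
There is insufficient evidence to reject the null hypothesis; the result is not statistically significant at the 0.05 level.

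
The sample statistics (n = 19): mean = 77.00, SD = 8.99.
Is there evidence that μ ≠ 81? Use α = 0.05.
One-sample t-test:
H₀: μ = 81
H₁: μ ≠ 81
df = n - 1 = 18
t = (x̄ - μ₀) / (s/√n) = (77.00 - 81) / (8.99/√19) = -1.939
p-value = 0.0683

Since p-value > α = 0.05, we fail to reject H₀.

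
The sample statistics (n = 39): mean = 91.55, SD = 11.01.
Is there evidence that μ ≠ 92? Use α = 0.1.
One-sample t-test:
H₀: μ = 92
H₁: μ ≠ 92
df = n - 1 = 38
t = (x̄ - μ₀) / (s/√n) = (91.55 - 92) / (11.01/√39) = -0.255
p-value = 0.7999

Since p-value > α = 0.1, we fail to reject H₀.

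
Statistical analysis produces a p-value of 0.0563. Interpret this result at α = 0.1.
Since p = 0.0563 < α = 0.1, reject H₀.
There is sufficient evidence to reject the null hypothesis; the result is statistically significant at the 0.1 level.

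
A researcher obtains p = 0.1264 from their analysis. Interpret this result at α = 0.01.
Since p = 0.1264 > α = 0.01, fail to reject H₀.
There is insufficient evidence to reject the null hypothesis; the result is not statistically significant at the 0.01 level.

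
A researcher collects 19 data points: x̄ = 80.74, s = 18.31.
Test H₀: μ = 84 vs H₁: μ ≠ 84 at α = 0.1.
One-sample t-test:
H₀: μ = 84
H₁: μ ≠ 84
df = n - 1 = 18
t = (x̄ - μ₀) / (s/√n) = (80.74 - 84) / (18.31/√19) = -0.776
p-value = 0.4478

Since p-value > α = 0.1, we fail to reject H₀.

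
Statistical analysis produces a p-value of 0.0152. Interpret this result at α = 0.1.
Since p = 0.0152 < α = 0.1, reject H₀.
There is sufficient evidence to reject the null hypothesis; the result is statistically significant at the 0.1 level.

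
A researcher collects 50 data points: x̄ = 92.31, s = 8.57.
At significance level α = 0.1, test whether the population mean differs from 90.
One-sample t-test:
H₀: μ = 90
H₁: μ ≠ 90
df = n - 1 = 49
t = (x̄ - μ₀) / (s/√n) = (92.31 - 90) / (8.57/√50) = 1.906
p-value = 0.0625

Since p-value < α = 0.1, we reject H₀.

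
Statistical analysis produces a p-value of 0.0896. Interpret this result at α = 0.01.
Since p = 0.0896 > α = 0.01, fail to reject H₀.
There is insufficient evidence to reject the null hypothesis; the result is not statistically significant at the 0.01 level.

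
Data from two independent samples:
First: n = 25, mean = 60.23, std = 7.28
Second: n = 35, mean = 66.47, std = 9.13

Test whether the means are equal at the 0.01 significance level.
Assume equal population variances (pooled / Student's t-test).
Student's two-sample t-test (equal variances):
H₀: μ₁ = μ₂
H₁: μ₁ ≠ μ₂
df = n₁ + n₂ - 2 = 58
Pooled variance s_p² = [(n₁-1)s₁² + (n₂-1)s₂²] / (n₁ + n₂ - 2) = [(24)(7.28²) + (34)(9.13²)] / 58 = 70.7948
SE = √(s_p²(1/n₁ + 1/n₂)) = √(70.7948 × (1/25 + 1/35)) = 2.2033
t = (x̄₁ - x̄₂) / SE = (60.23 - 66.47) / 2.2033 = -6.24 / 2.2033 = -2.832
p-value = 0.0063

Since p-value < α = 0.01, we reject H₀.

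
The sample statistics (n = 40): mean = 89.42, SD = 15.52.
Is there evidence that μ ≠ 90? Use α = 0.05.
One-sample t-test:
H₀: μ = 90
H₁: μ ≠ 90
df = n - 1 = 39
t = (x̄ - μ₀) / (s/√n) = (89.42 - 90) / (15.52/√40) = -0.236
p-value = 0.8144

Since p-value > α = 0.05, we fail to reject H₀.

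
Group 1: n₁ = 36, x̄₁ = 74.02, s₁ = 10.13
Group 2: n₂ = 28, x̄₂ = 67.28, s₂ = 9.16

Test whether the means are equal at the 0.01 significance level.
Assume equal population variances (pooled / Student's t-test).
Student's two-sample t-test (equal variances):
H₀: μ₁ = μ₂
H₁: μ₁ ≠ μ₂
df = n₁ + n₂ - 2 = 62
Pooled variance s_p² = [(n₁-1)s₁² + (n₂-1)s₂²] / (n₁ + n₂ - 2) = [(35)(10.13²) + (27)(9.16²)] / 62 = 94.4684
SE = √(s_p²(1/n₁ + 1/n₂)) = √(94.4684 × (1/36 + 1/28)) = 2.4491
t = (x̄₁ - x̄₂) / SE = (74.02 - 67.28) / 2.4491 = 6.74 / 2.4491 = 2.752
p-value = 0.0078

Since p-value < α = 0.01, we reject H₀.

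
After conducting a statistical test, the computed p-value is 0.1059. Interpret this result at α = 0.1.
Since p = 0.1059 > α = 0.1, fail to reject H₀.
There is insufficient evidence to reject the null hypothesis; the result is not statistically significant at the 0.1 level.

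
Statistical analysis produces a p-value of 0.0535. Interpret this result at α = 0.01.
Since p = 0.0535 > α = 0.01, fail to reject H₀.
There is insufficient evidence to reject the null hypothesis; the result is not statistically significant at the 0.01 level.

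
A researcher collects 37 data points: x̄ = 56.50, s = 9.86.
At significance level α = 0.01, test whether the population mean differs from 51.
One-sample t-test:
H₀: μ = 51
H₁: μ ≠ 51
df = n - 1 = 36
t = (x̄ - μ₀) / (s/√n) = (56.50 - 51) / (9.86/√37) = 3.393
p-value = 0.0017

Since p-value < α = 0.01, we reject H₀.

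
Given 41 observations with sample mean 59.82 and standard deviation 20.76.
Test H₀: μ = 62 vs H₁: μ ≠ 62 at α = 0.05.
One-sample t-test:
H₀: μ = 62
H₁: μ ≠ 62
df = n - 1 = 40
t = (x̄ - μ₀) / (s/√n) = (59.82 - 62) / (20.76/√41) = -0.672
p-value = 0.5052

Since p-value > α = 0.05, we fail to reject H₀.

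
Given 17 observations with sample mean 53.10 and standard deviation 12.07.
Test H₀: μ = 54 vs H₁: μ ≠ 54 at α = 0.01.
One-sample t-test:
H₀: μ = 54
H₁: μ ≠ 54
df = n - 1 = 16
t = (x̄ - μ₀) / (s/√n) = (53.10 - 54) / (12.07/√17) = -0.307
p-value = 0.7625

Since p-value > α = 0.01, we fail to reject H₀.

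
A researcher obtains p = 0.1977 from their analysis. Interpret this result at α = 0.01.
Since p = 0.1977 > α = 0.01, fail to reject H₀.
There is insufficient evidence to reject the null hypothesis; the result is not statistically significant at the 0.01 level.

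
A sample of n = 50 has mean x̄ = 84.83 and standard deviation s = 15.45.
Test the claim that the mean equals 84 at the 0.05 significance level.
One-sample t-test:
H₀: μ = 84
H₁: μ ≠ 84
df = n - 1 = 49
t = (x̄ - μ₀) / (s/√n) = (84.83 - 84) / (15.45/√50) = 0.380
p-value = 0.7057

Since p-value > α = 0.05, we fail to reject H₀.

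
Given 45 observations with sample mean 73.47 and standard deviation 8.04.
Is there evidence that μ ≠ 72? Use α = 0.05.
One-sample t-test:
H₀: μ = 72
H₁: μ ≠ 72
df = n - 1 = 44
t = (x̄ - μ₀) / (s/√n) = (73.47 - 72) / (8.04/√45) = 1.226
p-value = 0.2265

Since p-value > α = 0.05, we fail to reject H₀.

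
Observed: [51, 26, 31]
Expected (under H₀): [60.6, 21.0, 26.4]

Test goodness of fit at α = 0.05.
Chi-square goodness of fit test:
H₀: observed counts match expected distribution
H₁: observed counts differ from expected distribution
df = k - 1 = 2
χ² = Σ(O - E)²/E
   = (51 - 60.6)²/60.6 + (26 - 21.0)²/21.0 + (31 - 26.4)²/26.4
   = 1.521 + 1.190 + 0.802
   = 3.51
p-value = 0.1727

Since p-value > α = 0.05, we fail to reject H₀.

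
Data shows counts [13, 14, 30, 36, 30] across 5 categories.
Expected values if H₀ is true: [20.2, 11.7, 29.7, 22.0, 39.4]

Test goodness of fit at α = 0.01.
Chi-square goodness of fit test:
H₀: observed counts match expected distribution
H₁: observed counts differ from expected distribution
df = k - 1 = 4
χ² = Σ(O - E)²/E
   = (13 - 20.2)²/20.2 + (14 - 11.7)²/11.7 + (30 - 29.7)²/29.7 + (36 - 22.0)²/22.0 + (30 - 39.4)²/39.4
   = 2.566 + 0.452 + 0.003 + 8.909 + 2.243
   = 14.17
p-value = 0.0068

Since p-value < α = 0.01, we reject H₀.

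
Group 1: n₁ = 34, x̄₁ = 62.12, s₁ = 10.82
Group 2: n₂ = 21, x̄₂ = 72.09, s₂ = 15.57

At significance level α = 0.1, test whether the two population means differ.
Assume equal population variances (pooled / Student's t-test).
Student's two-sample t-test (equal variances):
H₀: μ₁ = μ₂
H₁: μ₁ ≠ μ₂
df = n₁ + n₂ - 2 = 53
Pooled variance s_p² = [(n₁-1)s₁² + (n₂-1)s₂²] / (n₁ + n₂ - 2) = [(33)(10.82²) + (20)(15.57²)] / 53 = 164.3752
SE = √(s_p²(1/n₁ + 1/n₂)) = √(164.3752 × (1/34 + 1/21)) = 3.5584
t = (x̄₁ - x̄₂) / SE = (62.12 - 72.09) / 3.5584 = -9.97 / 3.5584 = -2.802
p-value = 0.0071

Since p-value < α = 0.1, we reject H₀.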